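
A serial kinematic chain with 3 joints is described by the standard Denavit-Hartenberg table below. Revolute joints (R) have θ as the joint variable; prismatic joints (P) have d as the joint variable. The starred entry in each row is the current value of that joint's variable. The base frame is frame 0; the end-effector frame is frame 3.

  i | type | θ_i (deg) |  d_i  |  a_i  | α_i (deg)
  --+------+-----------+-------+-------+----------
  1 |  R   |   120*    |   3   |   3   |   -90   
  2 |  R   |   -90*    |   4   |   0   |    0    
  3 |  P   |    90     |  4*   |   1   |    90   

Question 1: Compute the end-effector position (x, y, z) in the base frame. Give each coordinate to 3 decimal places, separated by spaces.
after link 1: o_1 = (-1.5000, 2.5981, 3.0000)
after link 2: o_2 = (-4.9641, 0.5981, 3.0000)
after link 3: o_3 = (-8.9282, -0.5359, 3.0000)

-8.928 -0.536 3.000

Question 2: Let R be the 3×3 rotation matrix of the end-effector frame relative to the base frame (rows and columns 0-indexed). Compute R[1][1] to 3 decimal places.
-0.500

End-effector y-axis (col 1 of R) = (-0.8660,-0.5000,-0.0000)
R[1][1] = -0.5000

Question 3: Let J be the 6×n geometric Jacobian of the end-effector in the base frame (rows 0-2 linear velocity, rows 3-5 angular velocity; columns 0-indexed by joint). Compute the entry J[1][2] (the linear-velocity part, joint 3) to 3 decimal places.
prismatic axis z_2 = (-0.8660,-0.5000,0.0000)
J_v[:, 2] = z_2; J_ω[:, 2] = (0,0,0)
entry J[1][2] = -0.5000

-0.500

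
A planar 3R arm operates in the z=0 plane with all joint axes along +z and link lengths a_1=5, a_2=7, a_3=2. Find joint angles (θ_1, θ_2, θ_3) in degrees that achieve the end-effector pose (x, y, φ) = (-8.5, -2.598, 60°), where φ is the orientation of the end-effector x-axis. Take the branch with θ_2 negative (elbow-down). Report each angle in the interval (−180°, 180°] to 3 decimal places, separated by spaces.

-120.000 -60.001 -119.999

wrist centre = target − a_3·(cos φ, sin φ) = (-9.5000, -4.3301)
cos θ_2 = (108.9993−5²−7²)/(2·5·7) = 0.5000; θ_2 = -60.0006° (elbow-down)
β = atan2(-4.3301,-9.5000) = -155.4967°; ψ = atan2(-6.0622,8.4999) = -35.4967°
θ_1 = β − ψ = -120.0000°
θ_3 = φ − θ_1 − θ_2 = -119.9994° (wrapped to (-180°,180°])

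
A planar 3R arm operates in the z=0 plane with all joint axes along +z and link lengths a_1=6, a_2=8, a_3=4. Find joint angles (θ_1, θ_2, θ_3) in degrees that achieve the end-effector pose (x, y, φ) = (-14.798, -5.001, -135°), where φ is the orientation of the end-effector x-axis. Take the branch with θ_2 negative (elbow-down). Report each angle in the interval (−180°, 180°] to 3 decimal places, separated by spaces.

wrist centre = target − a_3·(cos φ, sin φ) = (-11.9696, -2.1726)
cos θ_2 = (147.9907−6²−8²)/(2·6·8) = 0.4999; θ_2 = -60.0064° (elbow-down)
β = atan2(-2.1726,-11.9696) = -169.7124°; ψ = atan2(-6.9286,9.9992) = -34.7188°
θ_1 = β − ψ = -134.9936°
θ_3 = φ − θ_1 − θ_2 = 59.9999° (wrapped to (-180°,180°])

-134.994 -60.006 60.000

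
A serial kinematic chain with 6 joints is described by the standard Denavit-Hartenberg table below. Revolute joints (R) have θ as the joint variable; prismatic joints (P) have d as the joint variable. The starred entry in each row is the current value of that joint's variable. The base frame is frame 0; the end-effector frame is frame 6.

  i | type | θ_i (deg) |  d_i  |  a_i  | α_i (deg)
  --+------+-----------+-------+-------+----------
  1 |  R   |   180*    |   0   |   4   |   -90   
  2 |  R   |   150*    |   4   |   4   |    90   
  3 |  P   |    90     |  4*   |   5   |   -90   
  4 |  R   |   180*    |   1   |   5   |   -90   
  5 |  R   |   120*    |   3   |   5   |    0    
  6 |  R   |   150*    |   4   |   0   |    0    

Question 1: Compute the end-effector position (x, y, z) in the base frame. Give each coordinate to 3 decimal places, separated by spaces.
after link 1: o_1 = (-4.0000, 0.0000, 0.0000)
after link 2: o_2 = (-0.5359, -4.0000, -2.0000)
after link 3: o_3 = (-2.5359, -9.0000, -5.4641)
after link 4: o_4 = (-3.4019, -4.0000, -4.9641)
after link 5: o_5 = (-1.1519, -6.5000, -9.7272)
after link 6: o_6 = (-3.1519, -6.5000, -13.1913)

-3.152 -6.500 -13.191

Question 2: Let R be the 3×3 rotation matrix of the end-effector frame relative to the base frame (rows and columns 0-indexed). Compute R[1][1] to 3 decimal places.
End-effector y-axis (col 1 of R) = (0.0000,1.0000,0.0000)
R[1][1] = 1.0000

1.000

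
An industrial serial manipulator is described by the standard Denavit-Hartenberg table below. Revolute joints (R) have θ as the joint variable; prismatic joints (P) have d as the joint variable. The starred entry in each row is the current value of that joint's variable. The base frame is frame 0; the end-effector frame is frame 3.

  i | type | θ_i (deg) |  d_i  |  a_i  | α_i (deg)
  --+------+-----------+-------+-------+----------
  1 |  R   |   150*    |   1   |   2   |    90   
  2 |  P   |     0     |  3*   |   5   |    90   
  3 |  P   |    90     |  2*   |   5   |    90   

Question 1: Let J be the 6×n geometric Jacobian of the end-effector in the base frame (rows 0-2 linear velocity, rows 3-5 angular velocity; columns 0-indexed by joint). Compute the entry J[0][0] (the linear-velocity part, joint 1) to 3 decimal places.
-10.428

axis z_0 = ẑ; lever o_n−o_0 = (-2.0622,10.4282,-1.0000)
cross product → J_v[:, 0] = (-10.4282,-2.0622,0.0000)
J_ω[:, 0] = z_0
entry J[0][0] = -10.4282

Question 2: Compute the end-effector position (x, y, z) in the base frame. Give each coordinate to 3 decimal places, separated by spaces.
-2.062 10.428 -1.000

after link 1: o_1 = (-1.7321, 1.0000, 1.0000)
after link 2: o_2 = (-4.5622, 6.0981, 1.0000)
after link 3: o_3 = (-2.0622, 10.4282, -1.0000)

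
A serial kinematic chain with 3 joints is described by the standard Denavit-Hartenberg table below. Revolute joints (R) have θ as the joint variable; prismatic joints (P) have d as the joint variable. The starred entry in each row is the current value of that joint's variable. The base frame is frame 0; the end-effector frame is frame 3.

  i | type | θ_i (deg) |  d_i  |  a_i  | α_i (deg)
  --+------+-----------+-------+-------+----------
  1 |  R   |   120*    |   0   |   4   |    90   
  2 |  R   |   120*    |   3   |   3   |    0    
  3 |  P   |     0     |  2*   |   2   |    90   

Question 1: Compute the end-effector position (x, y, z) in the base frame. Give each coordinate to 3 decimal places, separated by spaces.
3.580 3.799 4.330

after link 1: o_1 = (-2.0000, 3.4641, 0.0000)
after link 2: o_2 = (1.3481, 3.6651, 2.5981)
after link 3: o_3 = (3.5801, 3.7990, 4.3301)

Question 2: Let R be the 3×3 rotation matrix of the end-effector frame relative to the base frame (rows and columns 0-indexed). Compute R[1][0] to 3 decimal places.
End-effector x-axis (col 0 of R) = (0.2500,-0.4330,0.8660)
R[1][0] = -0.4330

-0.433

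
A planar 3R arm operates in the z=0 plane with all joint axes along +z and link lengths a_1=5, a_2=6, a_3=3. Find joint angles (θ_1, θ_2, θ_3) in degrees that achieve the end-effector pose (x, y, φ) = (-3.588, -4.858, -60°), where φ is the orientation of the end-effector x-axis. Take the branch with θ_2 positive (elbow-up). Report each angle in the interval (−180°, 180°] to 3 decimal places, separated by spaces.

wrist centre = target − a_3·(cos φ, sin φ) = (-5.0880, -2.2599)
cos θ_2 = (30.9950−5²−6²)/(2·5·6) = -0.5001; θ_2 = 120.0055° (elbow-up)
β = atan2(-2.2599,-5.0880) = -156.0508°; ψ = atan2(5.1959,1.9995) = 68.9520°
θ_1 = β − ψ = -225.0028°
θ_3 = φ − θ_1 − θ_2 = 44.9973° (wrapped to (-180°,180°])

134.997 120.006 44.997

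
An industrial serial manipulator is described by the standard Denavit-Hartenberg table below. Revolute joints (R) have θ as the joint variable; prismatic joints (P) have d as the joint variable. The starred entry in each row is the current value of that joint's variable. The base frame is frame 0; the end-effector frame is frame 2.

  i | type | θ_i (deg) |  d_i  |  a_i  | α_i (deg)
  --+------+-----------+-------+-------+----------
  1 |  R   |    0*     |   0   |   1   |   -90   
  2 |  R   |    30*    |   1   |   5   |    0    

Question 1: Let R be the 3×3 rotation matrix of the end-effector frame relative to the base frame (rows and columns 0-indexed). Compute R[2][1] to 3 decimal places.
-0.866

End-effector y-axis (col 1 of R) = (-0.5000,0.0000,-0.8660)
R[2][1] = -0.8660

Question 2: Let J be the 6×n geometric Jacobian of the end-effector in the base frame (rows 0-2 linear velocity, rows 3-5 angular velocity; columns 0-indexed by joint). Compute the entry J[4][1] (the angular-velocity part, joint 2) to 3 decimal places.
axis z_1 = (0.0000,1.0000,0.0000); lever o_n−o_1 = (4.3301,1.0000,-2.5000)
cross product → J_v[:, 1] = (-2.5000,0.0000,-4.3301)
J_ω[:, 1] = z_1
entry J[4][1] = 1.0000

1.000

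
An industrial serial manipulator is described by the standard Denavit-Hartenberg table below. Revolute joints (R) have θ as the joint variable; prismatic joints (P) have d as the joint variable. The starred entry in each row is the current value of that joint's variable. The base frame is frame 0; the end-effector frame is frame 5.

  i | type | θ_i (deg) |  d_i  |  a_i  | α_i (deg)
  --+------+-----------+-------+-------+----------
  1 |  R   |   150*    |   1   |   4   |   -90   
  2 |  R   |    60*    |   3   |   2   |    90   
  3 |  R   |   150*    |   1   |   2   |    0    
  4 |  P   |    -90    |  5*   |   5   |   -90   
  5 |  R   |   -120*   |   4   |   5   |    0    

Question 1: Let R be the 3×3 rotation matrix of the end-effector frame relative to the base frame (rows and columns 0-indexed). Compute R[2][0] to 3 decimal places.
0.650

End-effector x-axis (col 0 of R) = (-0.3248,0.6875,0.6495)
R[2][0] = 0.6495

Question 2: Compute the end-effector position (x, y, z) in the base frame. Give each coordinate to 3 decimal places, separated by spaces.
after link 1: o_1 = (-3.4641, 2.0000, 1.0000)
after link 2: o_2 = (-5.8301, -0.0981, -0.7321)
after link 3: o_3 = (-6.3301, -0.9641, 1.2679)
after link 4: o_4 = (-13.3277, -1.9240, 1.6029)
after link 5: o_5 = (-14.4515, -1.0846, 7.8505)

-14.452 -1.085 7.850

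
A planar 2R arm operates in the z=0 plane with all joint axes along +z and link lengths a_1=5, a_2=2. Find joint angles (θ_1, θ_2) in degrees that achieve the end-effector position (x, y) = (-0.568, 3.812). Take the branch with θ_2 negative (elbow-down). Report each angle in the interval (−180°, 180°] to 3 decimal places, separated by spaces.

119.996 -135.016

cos θ_2 = (14.8540−5²−2²)/(2·5·2) = -0.7073; θ_2 = -135.0158° (elbow-down)
β = atan2(3.8120,-0.5680) = 98.4749°; ψ = atan2(-1.4138,3.5854) = -21.5207°
θ_1 = β − ψ = 119.9956°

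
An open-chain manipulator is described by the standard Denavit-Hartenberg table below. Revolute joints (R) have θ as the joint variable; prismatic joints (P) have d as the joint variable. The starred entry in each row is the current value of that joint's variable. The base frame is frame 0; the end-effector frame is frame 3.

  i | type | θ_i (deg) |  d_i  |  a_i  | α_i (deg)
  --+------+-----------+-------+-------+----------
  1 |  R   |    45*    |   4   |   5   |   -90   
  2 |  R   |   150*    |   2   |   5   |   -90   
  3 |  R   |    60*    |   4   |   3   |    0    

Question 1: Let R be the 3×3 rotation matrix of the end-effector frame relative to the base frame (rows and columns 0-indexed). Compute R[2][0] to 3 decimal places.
End-effector x-axis (col 0 of R) = (0.3062,-0.9186,-0.2500)
R[2][0] = -0.2500

-0.250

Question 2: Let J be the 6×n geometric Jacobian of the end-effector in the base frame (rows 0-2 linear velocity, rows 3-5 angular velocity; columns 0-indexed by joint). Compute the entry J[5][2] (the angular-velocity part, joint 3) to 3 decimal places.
axis z_2 = (-0.3536,-0.3536,0.8660); lever o_n−o_2 = (-0.4957,-4.1699,2.7141)
cross product → J_v[:, 2] = (2.6517,0.5303,1.2990)
J_ω[:, 2] = z_2
entry J[5][2] = 0.8660

0.866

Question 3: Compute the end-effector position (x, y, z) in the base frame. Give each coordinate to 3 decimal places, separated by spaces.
after link 1: o_1 = (3.5355, 3.5355, 4.0000)
after link 2: o_2 = (-0.9405, 1.8879, 1.5000)
after link 3: o_3 = (-1.4362, -2.2820, 4.2141)

-1.436 -2.282 4.214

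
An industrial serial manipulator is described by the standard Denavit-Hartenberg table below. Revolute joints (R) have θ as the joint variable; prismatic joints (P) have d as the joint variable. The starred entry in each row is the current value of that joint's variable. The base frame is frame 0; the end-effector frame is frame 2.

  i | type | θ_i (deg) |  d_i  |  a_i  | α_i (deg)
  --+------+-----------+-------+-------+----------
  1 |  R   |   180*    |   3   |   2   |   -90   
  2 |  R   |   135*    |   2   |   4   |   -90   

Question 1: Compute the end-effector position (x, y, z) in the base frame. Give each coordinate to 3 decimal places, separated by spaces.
after link 1: o_1 = (-2.0000, 0.0000, 3.0000)
after link 2: o_2 = (0.8284, -2.0000, 0.1716)

0.828 -2.000 0.172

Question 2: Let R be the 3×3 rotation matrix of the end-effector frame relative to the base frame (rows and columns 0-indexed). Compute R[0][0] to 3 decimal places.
0.707

End-effector x-axis (col 0 of R) = (0.7071,-0.0000,-0.7071)
R[0][0] = 0.7071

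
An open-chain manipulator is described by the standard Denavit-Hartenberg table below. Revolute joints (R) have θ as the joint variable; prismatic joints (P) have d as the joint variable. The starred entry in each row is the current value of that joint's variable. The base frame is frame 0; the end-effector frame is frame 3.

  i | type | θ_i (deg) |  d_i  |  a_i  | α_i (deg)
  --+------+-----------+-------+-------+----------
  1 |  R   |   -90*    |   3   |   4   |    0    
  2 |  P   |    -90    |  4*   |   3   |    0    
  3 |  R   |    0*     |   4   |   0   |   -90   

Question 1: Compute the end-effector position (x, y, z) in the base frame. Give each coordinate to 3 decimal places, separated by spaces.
after link 1: o_1 = (0.0000, -4.0000, 3.0000)
after link 2: o_2 = (-3.0000, -4.0000, 7.0000)
after link 3: o_3 = (-3.0000, -4.0000, 11.0000)

-3.000 -4.000 11.000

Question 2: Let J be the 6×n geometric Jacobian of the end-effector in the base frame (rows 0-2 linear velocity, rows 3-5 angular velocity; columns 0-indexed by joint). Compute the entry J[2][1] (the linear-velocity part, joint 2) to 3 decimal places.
prismatic axis z_1 = (0.0000,0.0000,1.0000)
J_v[:, 1] = z_1; J_ω[:, 1] = (0,0,0)
entry J[2][1] = 1.0000

1.000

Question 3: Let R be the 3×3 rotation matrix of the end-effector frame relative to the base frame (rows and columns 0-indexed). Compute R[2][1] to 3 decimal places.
End-effector y-axis (col 1 of R) = (0.0000,-0.0000,-1.0000)
R[2][1] = -1.0000

-1.000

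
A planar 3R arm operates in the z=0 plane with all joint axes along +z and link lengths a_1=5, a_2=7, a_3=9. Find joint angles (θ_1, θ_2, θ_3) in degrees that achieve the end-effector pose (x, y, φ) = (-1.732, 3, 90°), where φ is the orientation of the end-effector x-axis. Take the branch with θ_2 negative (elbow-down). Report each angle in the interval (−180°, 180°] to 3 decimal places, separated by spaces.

wrist centre = target − a_3·(cos φ, sin φ) = (-1.7320, -6.0000)
cos θ_2 = (38.9998−5²−7²)/(2·5·7) = -0.5000; θ_2 = -120.0002° (elbow-down)
β = atan2(-6.0000,-1.7320) = -106.1017°; ψ = atan2(-6.0622,1.5000) = -76.1022°
θ_1 = β − ψ = -29.9994°
θ_3 = φ − θ_1 − θ_2 = -120.0004° (wrapped to (-180°,180°])

-29.999 -120.000 -120.000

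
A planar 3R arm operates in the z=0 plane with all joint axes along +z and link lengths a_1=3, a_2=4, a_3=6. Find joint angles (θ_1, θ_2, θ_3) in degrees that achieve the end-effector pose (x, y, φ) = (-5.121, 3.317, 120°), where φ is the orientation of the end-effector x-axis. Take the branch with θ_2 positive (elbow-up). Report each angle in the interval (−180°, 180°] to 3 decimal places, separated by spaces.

135.013 134.999 -150.011

wrist centre = target − a_3·(cos φ, sin φ) = (-2.1210, -1.8792)
cos θ_2 = (8.0299−3²−4²)/(2·3·4) = -0.7071; θ_2 = 134.9986° (elbow-up)
β = atan2(-1.8792,-2.1210) = -138.4599°; ψ = atan2(2.8285,0.1716) = 86.5274°
θ_1 = β − ψ = -224.9872°
θ_3 = φ − θ_1 − θ_2 = -150.0114° (wrapped to (-180°,180°])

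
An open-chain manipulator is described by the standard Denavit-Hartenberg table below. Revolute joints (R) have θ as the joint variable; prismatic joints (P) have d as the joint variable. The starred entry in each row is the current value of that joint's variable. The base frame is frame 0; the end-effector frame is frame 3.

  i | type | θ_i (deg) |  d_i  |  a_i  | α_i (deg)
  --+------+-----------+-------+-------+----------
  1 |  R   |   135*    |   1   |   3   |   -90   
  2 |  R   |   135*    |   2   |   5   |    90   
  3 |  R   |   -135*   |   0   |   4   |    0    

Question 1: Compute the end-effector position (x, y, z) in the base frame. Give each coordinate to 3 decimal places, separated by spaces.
-0.450 1.621 -0.536

after link 1: o_1 = (-2.1213, 2.1213, 1.0000)
after link 2: o_2 = (-1.0355, -1.7929, -2.5355)
after link 3: o_3 = (-0.4497, 1.6213, -0.5355)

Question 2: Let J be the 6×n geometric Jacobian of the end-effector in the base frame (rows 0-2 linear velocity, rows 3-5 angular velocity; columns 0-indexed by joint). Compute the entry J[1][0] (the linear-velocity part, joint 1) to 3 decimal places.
-0.450

axis z_0 = ẑ; lever o_n−o_0 = (-0.4497,1.6213,-0.5355)
cross product → J_v[:, 0] = (-1.6213,-0.4497,0.0000)
J_ω[:, 0] = z_0
entry J[1][0] = -0.4497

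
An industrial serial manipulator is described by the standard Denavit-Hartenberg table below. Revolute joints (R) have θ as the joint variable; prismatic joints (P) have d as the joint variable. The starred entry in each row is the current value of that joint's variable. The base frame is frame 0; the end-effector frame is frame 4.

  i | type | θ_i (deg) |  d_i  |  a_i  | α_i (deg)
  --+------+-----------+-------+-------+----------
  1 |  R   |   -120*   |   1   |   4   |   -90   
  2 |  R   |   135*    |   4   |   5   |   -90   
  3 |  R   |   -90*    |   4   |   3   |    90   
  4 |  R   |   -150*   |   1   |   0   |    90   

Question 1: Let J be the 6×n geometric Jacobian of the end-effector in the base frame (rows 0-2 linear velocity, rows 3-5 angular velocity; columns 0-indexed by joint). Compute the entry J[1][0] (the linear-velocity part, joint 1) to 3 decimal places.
axis z_0 = ẑ; lever o_n−o_0 = (6.8906,-2.0651,1.0000)
cross product → J_v[:, 0] = (2.0651,6.8906,-0.0000)
J_ω[:, 0] = z_0
entry J[1][0] = 6.8906

6.891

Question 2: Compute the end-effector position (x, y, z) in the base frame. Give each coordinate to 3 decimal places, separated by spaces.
after link 1: o_1 = (-2.0000, -3.4641, 1.0000)
after link 2: o_2 = (3.2319, -2.4022, -2.5355)
after link 3: o_3 = (7.2442, -1.4527, 0.2929)
after link 4: o_4 = (6.8906, -2.0651, 1.0000)

6.891 -2.065 1.000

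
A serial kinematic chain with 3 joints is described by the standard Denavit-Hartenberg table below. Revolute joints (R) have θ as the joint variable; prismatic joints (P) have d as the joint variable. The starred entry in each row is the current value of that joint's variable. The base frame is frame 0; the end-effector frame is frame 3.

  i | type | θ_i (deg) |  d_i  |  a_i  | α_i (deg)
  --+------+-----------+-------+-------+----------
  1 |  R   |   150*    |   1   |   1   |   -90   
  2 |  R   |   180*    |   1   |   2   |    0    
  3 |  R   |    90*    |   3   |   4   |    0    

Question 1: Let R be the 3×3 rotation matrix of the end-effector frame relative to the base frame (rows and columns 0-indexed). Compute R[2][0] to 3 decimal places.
1.000

End-effector x-axis (col 0 of R) = (0.0000,-0.0000,1.0000)
R[2][0] = 1.0000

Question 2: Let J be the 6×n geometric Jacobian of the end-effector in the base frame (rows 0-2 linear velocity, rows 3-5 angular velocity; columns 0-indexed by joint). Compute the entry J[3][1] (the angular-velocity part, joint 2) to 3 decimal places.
axis z_1 = (-0.5000,-0.8660,0.0000); lever o_n−o_1 = (-0.2679,-4.4641,4.0000)
cross product → J_v[:, 1] = (-3.4641,2.0000,2.0000)
J_ω[:, 1] = z_1
entry J[3][1] = -0.5000

-0.500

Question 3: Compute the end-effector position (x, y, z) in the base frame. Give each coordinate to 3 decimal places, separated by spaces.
-1.134 -3.964 5.000

after link 1: o_1 = (-0.8660, 0.5000, 1.0000)
after link 2: o_2 = (0.3660, -1.3660, 1.0000)
after link 3: o_3 = (-1.1340, -3.9641, 5.0000)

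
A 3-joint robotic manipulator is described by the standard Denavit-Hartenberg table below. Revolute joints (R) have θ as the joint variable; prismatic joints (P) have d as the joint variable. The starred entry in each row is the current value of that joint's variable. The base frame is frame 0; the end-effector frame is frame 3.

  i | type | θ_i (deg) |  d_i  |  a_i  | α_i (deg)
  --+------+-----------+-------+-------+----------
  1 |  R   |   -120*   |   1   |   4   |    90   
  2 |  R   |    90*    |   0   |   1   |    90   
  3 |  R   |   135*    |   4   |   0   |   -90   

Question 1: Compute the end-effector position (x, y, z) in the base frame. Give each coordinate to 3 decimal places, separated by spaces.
after link 1: o_1 = (-2.0000, -3.4641, 1.0000)
after link 2: o_2 = (-2.0000, -3.4641, 2.0000)
after link 3: o_3 = (-4.0000, -6.9282, 2.0000)

-4.000 -6.928 2.000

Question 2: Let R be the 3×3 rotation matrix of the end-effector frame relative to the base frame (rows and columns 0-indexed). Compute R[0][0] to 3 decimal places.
-0.612

End-effector x-axis (col 0 of R) = (-0.6124,0.3536,-0.7071)
R[0][0] = -0.6124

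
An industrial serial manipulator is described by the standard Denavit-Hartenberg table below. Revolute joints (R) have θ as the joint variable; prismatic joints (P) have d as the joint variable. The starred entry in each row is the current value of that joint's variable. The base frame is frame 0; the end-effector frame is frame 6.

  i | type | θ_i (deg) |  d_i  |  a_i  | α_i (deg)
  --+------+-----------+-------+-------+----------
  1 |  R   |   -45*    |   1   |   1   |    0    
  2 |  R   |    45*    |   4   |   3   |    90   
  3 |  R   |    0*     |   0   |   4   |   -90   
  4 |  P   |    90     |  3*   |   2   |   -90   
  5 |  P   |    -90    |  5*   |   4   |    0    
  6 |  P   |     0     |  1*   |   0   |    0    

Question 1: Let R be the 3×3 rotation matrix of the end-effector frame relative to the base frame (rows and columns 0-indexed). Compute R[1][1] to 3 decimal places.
End-effector y-axis (col 1 of R) = (0.0000,1.0000,-0.0000)
R[1][1] = 1.0000

1.000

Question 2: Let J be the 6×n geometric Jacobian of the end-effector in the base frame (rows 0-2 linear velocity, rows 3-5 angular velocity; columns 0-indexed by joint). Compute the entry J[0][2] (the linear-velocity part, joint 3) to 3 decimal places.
axis z_2 = (0.0000,-1.0000,0.0000); lever o_n−o_2 = (-2.0000,2.0000,7.0000)
cross product → J_v[:, 2] = (-7.0000,-0.0000,-2.0000)
J_ω[:, 2] = z_2
entry J[0][2] = -7.0000

-7.000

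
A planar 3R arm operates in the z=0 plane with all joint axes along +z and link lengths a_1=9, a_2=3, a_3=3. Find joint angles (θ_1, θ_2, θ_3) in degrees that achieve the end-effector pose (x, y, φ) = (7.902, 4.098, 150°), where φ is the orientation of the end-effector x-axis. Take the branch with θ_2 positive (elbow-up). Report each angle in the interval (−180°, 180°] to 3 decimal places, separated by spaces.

wrist centre = target − a_3·(cos φ, sin φ) = (10.5001, 2.5980)
cos θ_2 = (117.0012−9²−3²)/(2·9·3) = 0.5000; θ_2 = 59.9985° (elbow-up)
β = atan2(2.5980,10.5001) = 13.8974°; ψ = atan2(2.5980,10.5001) = 13.8976°
θ_1 = β − ψ = -0.0002°
θ_3 = φ − θ_1 − θ_2 = 90.0017° (wrapped to (-180°,180°])

-0.000 59.999 90.002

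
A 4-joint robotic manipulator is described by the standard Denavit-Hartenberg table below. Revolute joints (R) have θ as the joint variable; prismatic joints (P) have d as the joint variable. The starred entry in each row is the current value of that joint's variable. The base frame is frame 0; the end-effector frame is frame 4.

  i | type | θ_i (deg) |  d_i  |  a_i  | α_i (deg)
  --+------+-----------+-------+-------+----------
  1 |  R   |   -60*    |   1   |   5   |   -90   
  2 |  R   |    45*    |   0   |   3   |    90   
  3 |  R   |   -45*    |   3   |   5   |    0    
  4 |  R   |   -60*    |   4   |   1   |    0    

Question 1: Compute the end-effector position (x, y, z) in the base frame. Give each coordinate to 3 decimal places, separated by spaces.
after link 1: o_1 = (2.5000, -4.3301, 1.0000)
after link 2: o_2 = (3.5607, -6.1672, -1.1213)
after link 3: o_3 = (2.8095, -11.9372, -1.5000)
after link 4: o_4 = (3.2956, -14.7112, 1.5114)

3.296 -14.711 1.511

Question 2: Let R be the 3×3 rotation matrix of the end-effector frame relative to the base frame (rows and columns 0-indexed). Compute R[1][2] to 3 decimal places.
End-effector z-axis (col 2 of R) = (0.3536,-0.6124,0.7071)
R[1][2] = -0.6124

-0.612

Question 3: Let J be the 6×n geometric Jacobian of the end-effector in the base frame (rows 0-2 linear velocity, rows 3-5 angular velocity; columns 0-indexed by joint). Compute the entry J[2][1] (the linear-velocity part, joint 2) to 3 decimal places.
axis z_1 = (0.8660,0.5000,0.0000); lever o_n−o_1 = (0.7956,-10.3810,0.5114)
cross product → J_v[:, 1] = (0.2557,-0.4429,-9.3881)
J_ω[:, 1] = z_1
entry J[2][1] = -9.3881

-9.388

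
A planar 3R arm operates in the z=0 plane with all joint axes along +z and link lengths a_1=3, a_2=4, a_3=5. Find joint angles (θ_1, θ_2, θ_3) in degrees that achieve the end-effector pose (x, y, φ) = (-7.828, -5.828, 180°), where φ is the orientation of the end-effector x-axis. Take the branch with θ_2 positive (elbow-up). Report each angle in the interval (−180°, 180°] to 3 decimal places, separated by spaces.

wrist centre = target − a_3·(cos φ, sin φ) = (-2.8280, -5.8280)
cos θ_2 = (41.9632−3²−4²)/(2·3·4) = 0.7068; θ_2 = 45.0250° (elbow-up)
β = atan2(-5.8280,-2.8280) = -115.8847°; ψ = atan2(2.8297,5.8272) = 25.9010°
θ_1 = β − ψ = -141.7857°
θ_3 = φ − θ_1 − θ_2 = -83.2393° (wrapped to (-180°,180°])

-141.786 45.025 -83.239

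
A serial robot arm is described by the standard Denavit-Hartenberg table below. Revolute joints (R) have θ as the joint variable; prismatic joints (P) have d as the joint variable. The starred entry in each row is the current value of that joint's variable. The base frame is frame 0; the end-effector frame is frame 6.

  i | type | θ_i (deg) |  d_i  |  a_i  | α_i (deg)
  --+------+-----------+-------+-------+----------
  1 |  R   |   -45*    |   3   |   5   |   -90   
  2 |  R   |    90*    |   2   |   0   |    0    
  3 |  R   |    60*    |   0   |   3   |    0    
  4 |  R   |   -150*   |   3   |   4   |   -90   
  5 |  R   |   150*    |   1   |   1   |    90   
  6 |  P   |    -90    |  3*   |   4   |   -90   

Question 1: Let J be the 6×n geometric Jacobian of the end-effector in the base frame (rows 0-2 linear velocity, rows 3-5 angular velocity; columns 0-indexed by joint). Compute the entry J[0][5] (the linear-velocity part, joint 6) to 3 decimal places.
prismatic axis z_5 = (-0.2588,-0.9659,-0.0000)
J_v[:, 5] = z_5; J_ω[:, 5] = (0,0,0)
entry J[0][5] = -0.2588

-0.259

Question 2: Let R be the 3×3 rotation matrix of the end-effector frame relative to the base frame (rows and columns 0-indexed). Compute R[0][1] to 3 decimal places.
0.259

End-effector y-axis (col 1 of R) = (0.2588,0.9659,0.0000)
R[0][1] = 0.2588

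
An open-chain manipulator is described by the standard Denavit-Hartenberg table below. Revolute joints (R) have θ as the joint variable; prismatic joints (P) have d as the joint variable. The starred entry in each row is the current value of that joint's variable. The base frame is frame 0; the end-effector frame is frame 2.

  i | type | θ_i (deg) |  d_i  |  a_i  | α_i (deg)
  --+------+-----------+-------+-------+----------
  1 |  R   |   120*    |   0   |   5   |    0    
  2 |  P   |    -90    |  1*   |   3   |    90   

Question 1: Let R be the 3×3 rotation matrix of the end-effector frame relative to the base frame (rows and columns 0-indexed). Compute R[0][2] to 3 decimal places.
0.500

End-effector z-axis (col 2 of R) = (0.5000,-0.8660,0.0000)
R[0][2] = 0.5000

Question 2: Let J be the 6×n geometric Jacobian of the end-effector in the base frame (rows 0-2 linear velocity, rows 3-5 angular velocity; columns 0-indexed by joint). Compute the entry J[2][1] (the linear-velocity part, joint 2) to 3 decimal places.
prismatic axis z_1 = (0.0000,0.0000,1.0000)
J_v[:, 1] = z_1; J_ω[:, 1] = (0,0,0)
entry J[2][1] = 1.0000

1.000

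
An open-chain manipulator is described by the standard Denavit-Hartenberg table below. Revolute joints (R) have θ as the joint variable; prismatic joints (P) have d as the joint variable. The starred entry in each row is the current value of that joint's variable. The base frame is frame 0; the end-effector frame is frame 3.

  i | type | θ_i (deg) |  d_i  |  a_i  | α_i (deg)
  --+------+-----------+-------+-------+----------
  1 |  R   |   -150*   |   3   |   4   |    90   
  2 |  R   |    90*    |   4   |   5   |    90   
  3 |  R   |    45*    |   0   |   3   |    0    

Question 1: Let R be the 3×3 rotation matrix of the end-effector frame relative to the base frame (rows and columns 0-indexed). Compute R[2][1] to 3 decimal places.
End-effector y-axis (col 1 of R) = (-0.3536,0.6124,-0.7071)
R[2][1] = -0.7071

-0.707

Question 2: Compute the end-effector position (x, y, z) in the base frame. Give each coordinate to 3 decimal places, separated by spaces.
-6.525 3.301 10.121

after link 1: o_1 = (-3.4641, -2.0000, 3.0000)
after link 2: o_2 = (-5.4641, 1.4641, 8.0000)
after link 3: o_3 = (-6.5248, 3.3012, 10.1213)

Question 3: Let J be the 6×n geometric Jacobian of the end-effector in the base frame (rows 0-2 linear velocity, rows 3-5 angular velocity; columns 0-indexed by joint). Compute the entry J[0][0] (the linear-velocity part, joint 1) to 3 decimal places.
axis z_0 = ẑ; lever o_n−o_0 = (-6.5248,3.3012,10.1213)
cross product → J_v[:, 0] = (-3.3012,-6.5248,0.0000)
J_ω[:, 0] = z_0
entry J[0][0] = -3.3012

-3.301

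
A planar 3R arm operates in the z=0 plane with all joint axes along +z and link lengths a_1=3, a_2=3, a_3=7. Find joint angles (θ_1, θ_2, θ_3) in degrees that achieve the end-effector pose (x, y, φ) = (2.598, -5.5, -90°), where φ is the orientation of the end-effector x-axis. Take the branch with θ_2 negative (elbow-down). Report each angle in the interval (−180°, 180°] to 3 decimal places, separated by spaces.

wrist centre = target − a_3·(cos φ, sin φ) = (2.5980, 1.5000)
cos θ_2 = (8.9996−3²−3²)/(2·3·3) = -0.5000; θ_2 = -120.0015° (elbow-down)
β = atan2(1.5000,2.5980) = 30.0007°; ψ = atan2(-2.5980,1.4999) = -60.0007°
θ_1 = β − ψ = 90.0015°
θ_3 = φ − θ_1 − θ_2 = -60.0000° (wrapped to (-180°,180°])

90.001 -120.001 -60.000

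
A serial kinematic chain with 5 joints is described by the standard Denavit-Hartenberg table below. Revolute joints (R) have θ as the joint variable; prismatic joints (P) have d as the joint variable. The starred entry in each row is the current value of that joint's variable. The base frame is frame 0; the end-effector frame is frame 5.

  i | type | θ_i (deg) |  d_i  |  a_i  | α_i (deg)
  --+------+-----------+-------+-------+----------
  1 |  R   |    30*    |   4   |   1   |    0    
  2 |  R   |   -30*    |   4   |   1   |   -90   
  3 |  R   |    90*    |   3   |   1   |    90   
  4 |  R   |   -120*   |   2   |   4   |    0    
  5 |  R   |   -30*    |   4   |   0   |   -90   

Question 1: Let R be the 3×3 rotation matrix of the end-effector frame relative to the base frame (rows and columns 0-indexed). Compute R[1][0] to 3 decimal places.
End-effector x-axis (col 0 of R) = (-0.0000,-0.5000,0.8660)
R[1][0] = -0.5000

-0.500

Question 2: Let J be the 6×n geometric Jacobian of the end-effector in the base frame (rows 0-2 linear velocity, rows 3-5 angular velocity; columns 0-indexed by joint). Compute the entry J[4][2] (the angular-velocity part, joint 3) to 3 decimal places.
axis z_2 = (0.0000,1.0000,0.0000); lever o_n−o_2 = (6.0000,-0.4641,1.0000)
cross product → J_v[:, 2] = (1.0000,0.0000,-6.0000)
J_ω[:, 2] = z_2
entry J[4][2] = 1.0000

1.000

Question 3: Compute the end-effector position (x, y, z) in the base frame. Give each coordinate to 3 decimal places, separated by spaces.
7.866 0.036 9.000

after link 1: o_1 = (0.8660, 0.5000, 4.0000)
after link 2: o_2 = (1.8660, 0.5000, 8.0000)
after link 3: o_3 = (1.8660, 3.5000, 7.0000)
after link 4: o_4 = (3.8660, 0.0359, 9.0000)
after link 5: o_5 = (7.8660, 0.0359, 9.0000)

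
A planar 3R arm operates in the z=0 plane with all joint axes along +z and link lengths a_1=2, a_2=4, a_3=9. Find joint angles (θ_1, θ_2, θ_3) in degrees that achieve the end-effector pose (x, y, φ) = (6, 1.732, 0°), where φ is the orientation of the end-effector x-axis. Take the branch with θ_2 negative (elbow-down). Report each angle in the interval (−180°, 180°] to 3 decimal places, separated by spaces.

wrist centre = target − a_3·(cos φ, sin φ) = (-3.0000, 1.7320)
cos θ_2 = (11.9998−2²−4²)/(2·2·4) = -0.5000; θ_2 = -120.0007° (elbow-down)
β = atan2(1.7320,-3.0000) = 150.0007°; ψ = atan2(-3.4641,-0.0000) = -90.0007°
θ_1 = β − ψ = 240.0015°
θ_3 = φ − θ_1 − θ_2 = -120.0007° (wrapped to (-180°,180°])

-119.999 -120.001 -120.001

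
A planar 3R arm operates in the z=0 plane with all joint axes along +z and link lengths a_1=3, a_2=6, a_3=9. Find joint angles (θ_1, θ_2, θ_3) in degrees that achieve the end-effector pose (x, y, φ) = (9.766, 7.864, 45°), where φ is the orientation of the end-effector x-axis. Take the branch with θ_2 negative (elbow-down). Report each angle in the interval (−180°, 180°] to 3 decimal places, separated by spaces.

149.996 -149.997 45.002

wrist centre = target − a_3·(cos φ, sin φ) = (3.4020, 1.5000)
cos θ_2 = (13.8240−3²−6²)/(2·3·6) = -0.8660; θ_2 = -149.9971° (elbow-down)
β = atan2(1.5000,3.4020) = 23.7938°; ψ = atan2(-3.0003,-2.1960) = -126.2018°
θ_1 = β − ψ = 149.9956°
θ_3 = φ − θ_1 − θ_2 = 45.0015° (wrapped to (-180°,180°])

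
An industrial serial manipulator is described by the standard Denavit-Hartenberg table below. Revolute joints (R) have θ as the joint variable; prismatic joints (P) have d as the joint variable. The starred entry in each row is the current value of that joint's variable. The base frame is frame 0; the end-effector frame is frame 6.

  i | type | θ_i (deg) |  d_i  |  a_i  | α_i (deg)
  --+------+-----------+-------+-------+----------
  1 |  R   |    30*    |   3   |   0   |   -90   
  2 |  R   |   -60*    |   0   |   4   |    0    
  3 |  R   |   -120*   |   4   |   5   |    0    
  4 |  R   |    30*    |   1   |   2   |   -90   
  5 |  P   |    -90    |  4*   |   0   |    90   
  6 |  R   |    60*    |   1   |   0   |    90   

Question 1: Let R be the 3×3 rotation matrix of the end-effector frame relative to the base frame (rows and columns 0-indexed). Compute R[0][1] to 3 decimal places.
0.750

End-effector y-axis (col 1 of R) = (0.7500,0.4330,-0.5000)
R[0][1] = 0.7500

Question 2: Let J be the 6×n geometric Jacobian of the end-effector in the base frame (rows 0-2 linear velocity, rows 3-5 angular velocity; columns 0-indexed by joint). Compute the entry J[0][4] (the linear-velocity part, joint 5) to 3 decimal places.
0.433

prismatic axis z_4 = (0.4330,0.2500,0.8660)
J_v[:, 4] = z_4; J_ω[:, 4] = (0,0,0)
entry J[0][4] = 0.4330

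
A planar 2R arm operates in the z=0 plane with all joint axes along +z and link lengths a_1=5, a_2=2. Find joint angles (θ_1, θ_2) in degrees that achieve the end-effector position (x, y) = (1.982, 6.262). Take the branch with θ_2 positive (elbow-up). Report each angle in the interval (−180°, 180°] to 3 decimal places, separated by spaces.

60.002 45.005

cos θ_2 = (43.1410−5²−2²)/(2·5·2) = 0.7070; θ_2 = 45.0047° (elbow-up)
β = atan2(6.2620,1.9820) = 72.4368°; ψ = atan2(1.4143,6.4141) = 12.4349°
θ_1 = β − ψ = 60.0019°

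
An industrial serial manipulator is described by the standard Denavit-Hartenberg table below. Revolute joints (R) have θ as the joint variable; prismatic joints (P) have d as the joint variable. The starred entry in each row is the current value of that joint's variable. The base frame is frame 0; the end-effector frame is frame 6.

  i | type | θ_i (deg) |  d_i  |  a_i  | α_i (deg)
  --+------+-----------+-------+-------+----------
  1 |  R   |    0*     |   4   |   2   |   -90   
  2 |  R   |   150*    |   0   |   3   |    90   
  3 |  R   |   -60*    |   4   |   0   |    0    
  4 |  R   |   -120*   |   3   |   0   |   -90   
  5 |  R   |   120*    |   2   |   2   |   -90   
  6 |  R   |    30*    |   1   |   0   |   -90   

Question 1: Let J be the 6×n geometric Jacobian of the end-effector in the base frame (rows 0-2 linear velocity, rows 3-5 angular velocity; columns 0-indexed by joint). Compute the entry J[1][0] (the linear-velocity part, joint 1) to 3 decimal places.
axis z_0 = ẑ; lever o_n−o_0 = (0.6699,-2.0000,-3.4282)
cross product → J_v[:, 0] = (2.0000,0.6699,-0.0000)
J_ω[:, 0] = z_0
entry J[1][0] = 0.6699

0.670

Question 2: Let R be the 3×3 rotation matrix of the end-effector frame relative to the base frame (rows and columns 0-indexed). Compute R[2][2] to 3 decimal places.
End-effector z-axis (col 2 of R) = (0.4330,0.8660,-0.2500)
R[2][2] = -0.2500

-0.250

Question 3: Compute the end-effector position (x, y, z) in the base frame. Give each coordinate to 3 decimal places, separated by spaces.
after link 1: o_1 = (2.0000, 0.0000, 4.0000)
after link 2: o_2 = (-0.5981, 0.0000, 2.5000)
after link 3: o_3 = (1.4019, 0.0000, -0.9641)
after link 4: o_4 = (2.9019, 0.0000, -3.5622)
after link 5: o_5 = (1.1699, -2.0000, -2.5622)
after link 6: o_6 = (0.6699, -2.0000, -3.4282)

0.670 -2.000 -3.428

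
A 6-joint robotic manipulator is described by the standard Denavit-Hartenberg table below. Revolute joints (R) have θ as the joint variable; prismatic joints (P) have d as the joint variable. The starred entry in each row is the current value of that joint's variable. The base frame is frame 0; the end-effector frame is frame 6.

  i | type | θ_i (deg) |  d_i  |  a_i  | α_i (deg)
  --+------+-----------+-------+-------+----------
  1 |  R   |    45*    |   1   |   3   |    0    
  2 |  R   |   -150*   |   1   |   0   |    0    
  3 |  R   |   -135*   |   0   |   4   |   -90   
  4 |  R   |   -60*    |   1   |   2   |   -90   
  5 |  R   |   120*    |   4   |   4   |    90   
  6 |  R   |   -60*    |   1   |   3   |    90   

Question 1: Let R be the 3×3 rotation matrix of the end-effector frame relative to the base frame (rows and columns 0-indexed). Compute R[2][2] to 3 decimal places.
End-effector z-axis (col 2 of R) = (-0.5413,-0.5625,0.6250)
R[2][2] = 0.6250

0.625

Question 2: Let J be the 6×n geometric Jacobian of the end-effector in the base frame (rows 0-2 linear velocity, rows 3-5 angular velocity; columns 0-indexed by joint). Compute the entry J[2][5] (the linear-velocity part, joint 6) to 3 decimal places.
-1.875

axis z_5 = (0.2165,0.6250,0.7500); lever o_n−o_5 = (2.6540,-0.9988,1.3995)
cross product → J_v[:, 5] = (1.6238,1.6875,-1.8750)
J_ω[:, 5] = z_5
entry J[2][5] = -1.8750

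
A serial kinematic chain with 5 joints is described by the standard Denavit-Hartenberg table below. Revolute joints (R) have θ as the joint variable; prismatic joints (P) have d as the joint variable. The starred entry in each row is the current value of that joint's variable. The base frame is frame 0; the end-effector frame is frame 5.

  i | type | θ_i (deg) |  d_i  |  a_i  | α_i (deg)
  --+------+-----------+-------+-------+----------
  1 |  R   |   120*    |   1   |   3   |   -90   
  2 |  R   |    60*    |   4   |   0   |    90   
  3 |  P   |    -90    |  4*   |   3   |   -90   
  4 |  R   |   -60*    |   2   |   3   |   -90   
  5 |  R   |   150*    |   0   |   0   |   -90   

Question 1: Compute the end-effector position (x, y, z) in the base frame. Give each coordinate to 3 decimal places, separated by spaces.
after link 1: o_1 = (-1.5000, 2.5981, 1.0000)
after link 2: o_2 = (-4.9641, 0.5981, 1.0000)
after link 3: o_3 = (-4.0981, 5.0981, 3.0000)
after link 4: o_4 = (-4.4240, 8.6627, 2.5670)
after link 5: o_5 = (-4.4240, 8.6627, 2.5670)

-4.424 8.663 2.567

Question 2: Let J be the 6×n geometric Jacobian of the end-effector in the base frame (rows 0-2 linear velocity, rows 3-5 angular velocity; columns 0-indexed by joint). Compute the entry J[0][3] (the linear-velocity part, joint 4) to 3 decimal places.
2.900

axis z_3 = (-0.2500,0.4330,-0.8660); lever o_n−o_3 = (-0.3260,3.5646,-0.4330)
cross product → J_v[:, 3] = (2.8995,0.1740,-0.7500)
J_ω[:, 3] = z_3
entry J[0][3] = 2.8995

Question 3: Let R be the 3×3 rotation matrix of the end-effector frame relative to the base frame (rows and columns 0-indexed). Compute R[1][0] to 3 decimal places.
End-effector x-axis (col 0 of R) = (0.0748,-0.9955,0.0580)
R[1][0] = -0.9955

-0.996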